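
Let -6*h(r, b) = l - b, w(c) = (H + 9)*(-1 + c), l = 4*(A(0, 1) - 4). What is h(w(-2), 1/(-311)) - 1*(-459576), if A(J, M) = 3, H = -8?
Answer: 857570059/1866 ≈ 4.5958e+5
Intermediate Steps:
l = -4 (l = 4*(3 - 4) = 4*(-1) = -4)
w(c) = -1 + c (w(c) = (-8 + 9)*(-1 + c) = 1*(-1 + c) = -1 + c)
h(r, b) = 2/3 + b/6 (h(r, b) = -(-4 - b)/6 = 2/3 + b/6)
h(w(-2), 1/(-311)) - 1*(-459576) = (2/3 + (1/6)/(-311)) - 1*(-459576) = (2/3 + (1/6)*(-1/311)) + 459576 = (2/3 - 1/1866) + 459576 = 1243/1866 + 459576 = 857570059/1866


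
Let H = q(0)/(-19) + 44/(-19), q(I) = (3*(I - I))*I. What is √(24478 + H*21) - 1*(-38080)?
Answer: 38080 + √8819002/19 ≈ 38236.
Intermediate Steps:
q(I) = 0 (q(I) = (3*0)*I = 0*I = 0)
H = -44/19 (H = 0/(-19) + 44/(-19) = 0*(-1/19) + 44*(-1/19) = 0 - 44/19 = -44/19 ≈ -2.3158)
√(24478 + H*21) - 1*(-38080) = √(24478 - 44/19*21) - 1*(-38080) = √(24478 - 924/19) + 38080 = √(464158/19) + 38080 = √8819002/19 + 38080 = 38080 + √8819002/19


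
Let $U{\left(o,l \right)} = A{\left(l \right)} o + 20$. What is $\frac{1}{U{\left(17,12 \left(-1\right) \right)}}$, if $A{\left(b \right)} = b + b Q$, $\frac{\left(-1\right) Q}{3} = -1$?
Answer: $- \frac{1}{796} \approx -0.0012563$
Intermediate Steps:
$Q = 3$ ($Q = \left(-3\right) \left(-1\right) = 3$)
$A{\left(b \right)} = 4 b$ ($A{\left(b \right)} = b + b 3 = b + 3 b = 4 b$)
$U{\left(o,l \right)} = 20 + 4 l o$ ($U{\left(o,l \right)} = 4 l o + 20 = 20 + 4 l o$)
$\frac{1}{U{\left(17,12 \left(-1\right) \right)}} = \frac{1}{20 + 4 \cdot 12 \left(-1\right) 17} = \frac{1}{20 + 4 \left(-12\right) 17} = \frac{1}{20 - 816} = \frac{1}{-796} = - \frac{1}{796}$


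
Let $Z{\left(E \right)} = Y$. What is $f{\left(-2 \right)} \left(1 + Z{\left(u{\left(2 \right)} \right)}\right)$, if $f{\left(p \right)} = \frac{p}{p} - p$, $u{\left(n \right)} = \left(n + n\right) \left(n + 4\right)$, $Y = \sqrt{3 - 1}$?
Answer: $3 + 3 \sqrt{2} \approx 7.2426$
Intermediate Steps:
$Y = \sqrt{2} \approx 1.4142$
$u{\left(n \right)} = 2 n \left(4 + n\right)$
$f{\left(p \right)} = 1 - p$
$Z{\left(E \right)} = \sqrt{2}$
$f{\left(-2 \right)} \left(1 + Z{\left(u{\left(2 \right)} \right)}\right) = \left(1 - -2\right) \left(1 + \sqrt{2}\right) = \left(1 + 2\right) \left(1 + \sqrt{2}\right) = 3 \left(1 + \sqrt{2}\right) = 3 + 3 \sqrt{2}$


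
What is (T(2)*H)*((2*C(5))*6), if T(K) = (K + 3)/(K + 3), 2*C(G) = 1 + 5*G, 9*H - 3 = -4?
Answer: -52/3 ≈ -17.333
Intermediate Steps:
H = -⅑ (H = ⅓ + (⅑)*(-4) = ⅓ - 4/9 = -⅑ ≈ -0.11111)
C(G) = ½ + 5*G/2 (C(G) = (1 + 5*G)/2 = ½ + 5*G/2)
T(K) = 1 (T(K) = (3 + K)/(3 + K) = 1)
(T(2)*H)*((2*C(5))*6) = (1*(-⅑))*((2*(½ + (5/2)*5))*6) = -2*(½ + 25/2)*6/9 = -2*13*6/9 = -26*6/9 = -⅑*156 = -52/3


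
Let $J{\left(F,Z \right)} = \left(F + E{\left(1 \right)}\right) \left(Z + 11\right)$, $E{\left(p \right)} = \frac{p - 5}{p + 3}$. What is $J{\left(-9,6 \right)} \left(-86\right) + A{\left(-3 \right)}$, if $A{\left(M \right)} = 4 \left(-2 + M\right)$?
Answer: $14600$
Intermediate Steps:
$E{\left(p \right)} = \frac{-5 + p}{3 + p}$ ($E{\left(p \right)} = \frac{p - 5}{3 + p} = \frac{-5 + p}{3 + p}$)
$J{\left(F,Z \right)} = \left(-1 + F\right) \left(11 + Z\right)$ ($J{\left(F,Z \right)} = \left(F + \frac{-5 + 1}{3 + 1}\right) \left(Z + 11\right) = \left(F + \frac{1}{4} \left(-4\right)\right) \left(11 + Z\right) = \left(F - 1\right) \left(11 + Z\right) = \left(-1 + F\right) \left(11 + Z\right)$)
$A{\left(M \right)} = -8 + 4 M$
$J{\left(-9,6 \right)} \left(-86\right) + A{\left(-3 \right)} = \left(-11 - 6 + 11 \left(-9\right) - 54\right) \left(-86\right) + \left(-8 + 4 \left(-3\right)\right) = \left(-11 - 6 - 99 - 54\right) \left(-86\right) - 20 = \left(-170\right) \left(-86\right) - 20 = 14620 - 20 = 14600$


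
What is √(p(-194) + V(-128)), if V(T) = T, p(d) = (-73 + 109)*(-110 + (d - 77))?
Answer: 2*I*√3461 ≈ 117.66*I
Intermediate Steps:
p(d) = -6732 + 36*d (p(d) = 36*(-110 + (-77 + d)) = 36*(-187 + d) = -6732 + 36*d)
√(p(-194) + V(-128)) = √((-6732 + 36*(-194)) - 128) = √((-6732 - 6984) - 128) = √(-13716 - 128) = √(-13844) = 2*I*√3461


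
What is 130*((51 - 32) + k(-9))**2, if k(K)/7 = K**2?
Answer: 44641480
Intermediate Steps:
k(K) = 7*K**2
130*((51 - 32) + k(-9))**2 = 130*((51 - 32) + 7*(-9)**2)**2 = 130*(19 + 7*81)**2 = 130*(19 + 567)**2 = 130*586**2 = 130*343396 = 44641480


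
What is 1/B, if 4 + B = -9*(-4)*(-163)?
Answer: -1/5872 ≈ -0.00017030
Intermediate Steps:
B = -5872 (B = -4 - 9*(-4)*(-163) = -4 + 36*(-163) = -4 - 5868 = -5872)
1/B = 1/(-5872) = -1/5872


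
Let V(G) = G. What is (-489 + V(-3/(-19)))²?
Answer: 86266944/361 ≈ 2.3897e+5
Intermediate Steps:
(-489 + V(-3/(-19)))² = (-489 - 3/(-19))² = (-489 - 3*(-1/19))² = (-489 + 3/19)² = (-9288/19)² = 86266944/361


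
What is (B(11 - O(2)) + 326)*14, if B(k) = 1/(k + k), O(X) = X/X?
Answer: 45647/10 ≈ 4564.7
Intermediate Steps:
O(X) = 1
B(k) = 1/(2*k)
(B(11 - O(2)) + 326)*14 = (1/(2*(11 - 1*1)) + 326)*14 = (1/(2*(11 - 1)) + 326)*14 = ((1/2)/10 + 326)*14 = ((1/2)*(1/10) + 326)*14 = (1/20 + 326)*14 = (6521/20)*14 = 45647/10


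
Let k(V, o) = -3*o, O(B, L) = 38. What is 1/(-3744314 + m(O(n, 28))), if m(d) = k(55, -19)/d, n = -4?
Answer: -2/7488625 ≈ -2.6707e-7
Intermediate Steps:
m(d) = 57/d (m(d) = (-3*(-19))/d = 57/d)
1/(-3744314 + m(O(n, 28))) = 1/(-3744314 + 57/38) = 1/(-3744314 + 57*(1/38)) = 1/(-3744314 + 3/2) = 1/(-7488625/2) = -2/7488625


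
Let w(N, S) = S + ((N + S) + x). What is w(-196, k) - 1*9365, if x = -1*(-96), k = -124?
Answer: -9713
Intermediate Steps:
x = 96
w(N, S) = 96 + N + 2*S (w(N, S) = S + ((N + S) + 96) = S + (96 + N + S) = 96 + N + 2*S)
w(-196, k) - 1*9365 = (96 - 196 + 2*(-124)) - 1*9365 = (96 - 196 - 248) - 9365 = -348 - 9365 = -9713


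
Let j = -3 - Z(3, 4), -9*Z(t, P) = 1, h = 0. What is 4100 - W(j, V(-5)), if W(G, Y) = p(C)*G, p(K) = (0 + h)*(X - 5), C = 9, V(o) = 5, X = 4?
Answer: 4100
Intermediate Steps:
Z(t, P) = -1/9 (Z(t, P) = -1/9*1 = -1/9)
j = -26/9 (j = -3 - 1*(-1/9) = -3 + 1/9 = -26/9 ≈ -2.8889)
p(K) = 0 (p(K) = (0 + 0)*(4 - 5) = 0*(-1) = 0)
W(G, Y) = 0 (W(G, Y) = 0*G = 0)
4100 - W(j, V(-5)) = 4100 - 1*0 = 4100 + 0 = 4100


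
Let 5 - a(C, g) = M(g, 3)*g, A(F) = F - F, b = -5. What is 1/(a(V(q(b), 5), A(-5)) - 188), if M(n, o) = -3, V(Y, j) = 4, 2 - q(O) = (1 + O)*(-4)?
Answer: -1/183 ≈ -0.0054645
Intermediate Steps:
q(O) = 6 + 4*O (q(O) = 2 - (1 + O)*(-4) = 2 - (-4 - 4*O) = 2 + (4 + 4*O) = 6 + 4*O)
A(F) = 0
a(C, g) = 5 + 3*g (a(C, g) = 5 - (-3)*g = 5 + 3*g)
1/(a(V(q(b), 5), A(-5)) - 188) = 1/((5 + 3*0) - 188) = 1/((5 + 0) - 188) = 1/(5 - 188) = 1/(-183) = -1/183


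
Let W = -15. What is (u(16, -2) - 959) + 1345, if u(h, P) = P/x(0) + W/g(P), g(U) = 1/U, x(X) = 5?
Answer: 2078/5 ≈ 415.60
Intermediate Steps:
u(h, P) = -74*P/5 (u(h, P) = P/5 - 15*P = -74*P/5)
(u(16, -2) - 959) + 1345 = (-74/5*(-2) - 959) + 1345 = (148/5 - 959) + 1345 = -4647/5 + 1345 = 2078/5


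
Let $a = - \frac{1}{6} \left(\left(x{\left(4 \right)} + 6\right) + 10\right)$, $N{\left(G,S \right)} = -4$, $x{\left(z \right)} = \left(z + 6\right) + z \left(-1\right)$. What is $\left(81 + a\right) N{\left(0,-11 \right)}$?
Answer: $- \frac{928}{3} \approx -309.33$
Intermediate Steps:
$x{\left(z \right)} = 6$ ($x{\left(z \right)} = \left(6 + z\right) - z = 6$)
$a = - \frac{11}{3}$ ($a = - \frac{1}{6} \left(\left(6 + 6\right) + 10\right) = \left(-1\right) \frac{1}{6} \left(12 + 10\right) = \left(- \frac{1}{6}\right) 22 = - \frac{11}{3} \approx -3.6667$)
$\left(81 + a\right) N{\left(0,-11 \right)} = \left(81 - \frac{11}{3}\right) \left(-4\right) = \frac{232}{3} \left(-4\right) = - \frac{928}{3}$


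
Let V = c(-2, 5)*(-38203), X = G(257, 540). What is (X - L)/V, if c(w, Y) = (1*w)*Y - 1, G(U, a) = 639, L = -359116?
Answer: 32705/38203 ≈ 0.85608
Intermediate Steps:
X = 639
c(w, Y) = -1 + Y*w (c(w, Y) = w*Y - 1 = Y*w - 1 = -1 + Y*w)
V = 420233 (V = (-1 + 5*(-2))*(-38203) = (-1 - 10)*(-38203) = -11*(-38203) = 420233)
(X - L)/V = (639 - 1*(-359116))/420233 = (639 + 359116)*(1/420233) = 359755*(1/420233) = 32705/38203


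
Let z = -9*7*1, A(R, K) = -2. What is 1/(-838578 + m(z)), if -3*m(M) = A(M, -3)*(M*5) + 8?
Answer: -3/2516372 ≈ -1.1922e-6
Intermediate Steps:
z = -63 (z = -63*1 = -63)
m(M) = -8/3 + 10*M/3 (m(M) = -(-2*M*5 + 8)/3 = -(-10*M + 8)/3 = -(8 - 10*M)/3 = -8/3 + 10*M/3)
1/(-838578 + m(z)) = 1/(-838578 + (-8/3 + (10/3)*(-63))) = 1/(-838578 + (-8/3 - 210)) = 1/(-838578 - 638/3) = 1/(-2516372/3) = -3/2516372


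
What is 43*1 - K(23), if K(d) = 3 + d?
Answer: 17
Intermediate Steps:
43*1 - K(23) = 43*1 - (3 + 23) = 43 - 1*26 = 43 - 26 = 17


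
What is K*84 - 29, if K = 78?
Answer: 6523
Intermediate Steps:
K*84 - 29 = 78*84 - 29 = 6552 - 29 = 6523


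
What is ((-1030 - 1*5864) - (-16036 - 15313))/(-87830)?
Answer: -4891/17566 ≈ -0.27844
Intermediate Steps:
((-1030 - 1*5864) - (-16036 - 15313))/(-87830) = ((-1030 - 5864) - 1*(-31349))*(-1/87830) = (-6894 + 31349)*(-1/87830) = 24455*(-1/87830) = -4891/17566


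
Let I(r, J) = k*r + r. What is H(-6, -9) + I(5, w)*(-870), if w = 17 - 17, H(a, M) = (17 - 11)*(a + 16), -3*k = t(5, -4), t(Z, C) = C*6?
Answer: -39090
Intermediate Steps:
t(Z, C) = 6*C
k = 8 (k = -2*(-4) = -⅓*(-24) = 8)
H(a, M) = 96 + 6*a (H(a, M) = 6*(16 + a) = 96 + 6*a)
w = 0
I(r, J) = 9*r (I(r, J) = 8*r + r = 9*r)
H(-6, -9) + I(5, w)*(-870) = (96 + 6*(-6)) + (9*5)*(-870) = (96 - 36) + 45*(-870) = 60 - 39150 = -39090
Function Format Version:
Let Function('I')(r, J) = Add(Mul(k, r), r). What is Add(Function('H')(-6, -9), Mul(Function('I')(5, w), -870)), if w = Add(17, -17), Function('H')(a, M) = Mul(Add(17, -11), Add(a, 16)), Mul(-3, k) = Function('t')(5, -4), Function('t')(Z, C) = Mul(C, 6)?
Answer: -39090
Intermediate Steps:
Function('t')(Z, C) = Mul(6, C)
k = 8 (k = Mul(Rational(-1, 3), Mul(6, -4)) = Mul(Rational(-1, 3), -24) = 8)
Function('H')(a, M) = Add(96, Mul(6, a)) (Function('H')(a, M) = Mul(6, Add(16, a)) = Add(96, Mul(6, a)))
w = 0
Function('I')(r, J) = Mul(9, r) (Function('I')(r, J) = Add(Mul(8, r), r) = Mul(9, r))
Add(Function('H')(-6, -9), Mul(Function('I')(5, w), -870)) = Add(Add(96, Mul(6, -6)), Mul(Mul(9, 5), -870)) = Add(Add(96, -36), Mul(45, -870)) = Add(60, -39150) = -39090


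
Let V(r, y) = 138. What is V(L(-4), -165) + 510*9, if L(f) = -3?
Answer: 4728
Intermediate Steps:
V(L(-4), -165) + 510*9 = 138 + 510*9 = 138 + 4590 = 4728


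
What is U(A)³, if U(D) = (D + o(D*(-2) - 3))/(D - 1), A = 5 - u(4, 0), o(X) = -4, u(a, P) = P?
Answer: 1/64 ≈ 0.015625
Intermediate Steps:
A = 5 (A = 5 - 1*0 = 5 + 0 = 5)
U(D) = (-4 + D)/(-1 + D) (U(D) = (D - 4)/(D - 1) = (-4 + D)/(-1 + D))
U(A)³ = ((-4 + 5)/(-1 + 5))³ = (1/4)³ = ((¼)*1)³ = (¼)³ = 1/64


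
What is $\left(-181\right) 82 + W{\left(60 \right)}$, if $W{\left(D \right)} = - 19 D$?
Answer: $-15982$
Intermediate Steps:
$\left(-181\right) 82 + W{\left(60 \right)} = \left(-181\right) 82 - 1140 = -14842 - 1140 = -15982$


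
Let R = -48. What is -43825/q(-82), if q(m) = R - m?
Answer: -43825/34 ≈ -1289.0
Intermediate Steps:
q(m) = -48 - m
-43825/q(-82) = -43825/(-48 - 1*(-82)) = -43825/(-48 + 82) = -43825/34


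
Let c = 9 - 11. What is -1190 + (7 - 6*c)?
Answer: -1171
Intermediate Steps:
c = -2
-1190 + (7 - 6*c) = -1190 + (7 - 6*(-2)) = -1190 + (7 + 12) = -1190 + 19 = -1171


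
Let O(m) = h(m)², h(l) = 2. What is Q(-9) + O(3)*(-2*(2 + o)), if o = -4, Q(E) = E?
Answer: 7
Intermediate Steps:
O(m) = 4 (O(m) = 2² = 4)
Q(-9) + O(3)*(-2*(2 + o)) = -9 + 4*(-2*(2 - 4)) = -9 + 4*(-2*(-2)) = -9 + 4*4 = -9 + 16 = 7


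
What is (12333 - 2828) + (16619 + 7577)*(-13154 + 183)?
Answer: -313836811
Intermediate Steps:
(12333 - 2828) + (16619 + 7577)*(-13154 + 183) = 9505 + 24196*(-12971) = 9505 - 313846316 = -313836811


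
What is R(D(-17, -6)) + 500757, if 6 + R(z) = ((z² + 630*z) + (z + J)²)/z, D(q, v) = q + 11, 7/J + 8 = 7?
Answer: 3008081/6 ≈ 5.0135e+5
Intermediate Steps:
J = -7 (J = 7/(-8 + 7) = 7/(-1) = 7*(-1) = -7)
D(q, v) = 11 + q
R(z) = -6 + (z² + (-7 + z)² + 630*z)/z (R(z) = -6 + ((z² + 630*z) + (z - 7)²)/z = -6 + ((z² + 630*z) + (-7 + z)²)/z = -6 + (z² + (-7 + z)² + 630*z)/z)
R(D(-17, -6)) + 500757 = (624 + (11 - 17) + (-7 + (11 - 17))²/(11 - 17)) + 500757 = (624 - 6 + (-7 - 6)²/(-6)) + 500757 = (624 - 6 - ⅙*(-13)²) + 500757 = (624 - 6 - ⅙*169) + 500757 = (624 - 6 - 169/6) + 500757 = 3539/6 + 500757 = 3008081/6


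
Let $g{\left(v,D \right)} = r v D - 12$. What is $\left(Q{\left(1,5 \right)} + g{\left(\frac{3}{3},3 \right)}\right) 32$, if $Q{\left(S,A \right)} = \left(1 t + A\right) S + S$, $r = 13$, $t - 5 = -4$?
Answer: $1088$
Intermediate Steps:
$t = 1$ ($t = 5 - 4 = 1$)
$g{\left(v,D \right)} = -12 + 13 D v$ ($g{\left(v,D \right)} = 13 v D - 12 = 13 D v - 12 = -12 + 13 D v$)
$Q{\left(S,A \right)} = S + S \left(1 + A\right)$ ($Q{\left(S,A \right)} = \left(1 \cdot 1 + A\right) S + S = \left(1 + A\right) S + S = S \left(1 + A\right) + S = S + S \left(1 + A\right)$)
$\left(Q{\left(1,5 \right)} + g{\left(\frac{3}{3},3 \right)}\right) 32 = \left(1 \left(2 + 5\right) - \left(12 - 39 \cdot \frac{3}{3}\right)\right) 32 = \left(1 \cdot 7 - \left(12 - 39 \cdot 3 \cdot \frac{1}{3}\right)\right) 32 = \left(7 - \left(12 - 39\right)\right) 32 = \left(7 + \left(-12 + 39\right)\right) 32 = \left(7 + 27\right) 32 = 34 \cdot 32 = 1088$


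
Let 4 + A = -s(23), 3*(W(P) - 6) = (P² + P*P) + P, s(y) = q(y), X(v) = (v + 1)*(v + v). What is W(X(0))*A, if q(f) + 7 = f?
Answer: -120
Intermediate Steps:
X(v) = 2*v*(1 + v) (X(v) = (1 + v)*(2*v) = 2*v*(1 + v))
q(f) = -7 + f
s(y) = -7 + y
W(P) = 6 + P/3 + 2*P²/3 (W(P) = 6 + ((P² + P*P) + P)/3 = 6 + ((P² + P²) + P)/3 = 6 + (2*P² + P)/3 = 6 + (P + 2*P²)/3 = 6 + (P/3 + 2*P²/3) = 6 + P/3 + 2*P²/3)
A = -20 (A = -4 - (-7 + 23) = -4 - 1*16 = -4 - 16 = -20)
W(X(0))*A = (6 + (2*0*(1 + 0))/3 + 2*(2*0*(1 + 0))²/3)*(-20) = (6 + (2*0*1)/3 + 2*(2*0*1)²/3)*(-20) = (6 + (⅓)*0 + (⅔)*0²)*(-20) = (6 + 0 + (⅔)*0)*(-20) = (6 + 0 + 0)*(-20) = 6*(-20) = -120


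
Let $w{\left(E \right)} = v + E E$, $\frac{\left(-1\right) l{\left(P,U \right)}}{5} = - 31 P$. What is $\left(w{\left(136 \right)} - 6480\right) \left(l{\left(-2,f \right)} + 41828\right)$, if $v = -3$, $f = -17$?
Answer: $498755734$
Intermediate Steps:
$l{\left(P,U \right)} = 155 P$ ($l{\left(P,U \right)} = - 5 \left(- 31 P\right) = 155 P$)
$w{\left(E \right)} = -3 + E^{2}$ ($w{\left(E \right)} = -3 + E E = -3 + E^{2}$)
$\left(w{\left(136 \right)} - 6480\right) \left(l{\left(-2,f \right)} + 41828\right) = \left(\left(-3 + 136^{2}\right) - 6480\right) \left(155 \left(-2\right) + 41828\right) = \left(\left(-3 + 18496\right) - 6480\right) \left(-310 + 41828\right) = \left(18493 - 6480\right) 41518 = 12013 \cdot 41518 = 498755734$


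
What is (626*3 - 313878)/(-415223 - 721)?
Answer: 13000/17331 ≈ 0.75010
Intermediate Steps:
(626*3 - 313878)/(-415223 - 721) = (1878 - 313878)/(-415944) = -312000*(-1/415944) = 13000/17331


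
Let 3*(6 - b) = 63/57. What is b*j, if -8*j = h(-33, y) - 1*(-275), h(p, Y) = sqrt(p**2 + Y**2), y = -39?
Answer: -29425/152 - 321*sqrt(290)/152 ≈ -229.55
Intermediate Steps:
b = 107/19 (b = 6 - 21/57 = 6 - 1/3*21/19 = 6 - 7/19 = 107/19 ≈ 5.6316)
h(p, Y) = sqrt(Y**2 + p**2)
j = -275/8 - 3*sqrt(290)/8 (j = -(sqrt((-39)**2 + (-33)**2) - 1*(-275))/8 = -(sqrt(1521 + 1089) + 275)/8 = -(sqrt(2610) + 275)/8 = -(3*sqrt(290) + 275)/8 = -(275 + 3*sqrt(290))/8 = -275/8 - 3*sqrt(290)/8 ≈ -40.761)
b*j = 107*(-275/8 - 3*sqrt(290)/8)/19 = -29425/152 - 321*sqrt(290)/152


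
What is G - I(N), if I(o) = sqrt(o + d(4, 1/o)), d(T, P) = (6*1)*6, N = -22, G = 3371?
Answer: 3371 - sqrt(14) ≈ 3367.3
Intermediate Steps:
d(T, P) = 36 (d(T, P) = 6*6 = 36)
I(o) = sqrt(36 + o) (I(o) = sqrt(o + 36) = sqrt(36 + o))
G - I(N) = 3371 - sqrt(36 - 22) = 3371 - sqrt(14)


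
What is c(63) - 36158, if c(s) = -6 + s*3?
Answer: -35975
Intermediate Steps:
c(s) = -6 + 3*s
c(63) - 36158 = (-6 + 3*63) - 36158 = (-6 + 189) - 36158 = 183 - 36158 = -35975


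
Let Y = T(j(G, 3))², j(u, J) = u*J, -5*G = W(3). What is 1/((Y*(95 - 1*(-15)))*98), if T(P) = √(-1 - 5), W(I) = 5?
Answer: -1/64680 ≈ -1.5461e-5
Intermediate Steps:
G = -1 (G = -⅕*5 = -1)
j(u, J) = J*u
T(P) = I*√6 (T(P) = √(-6) = I*√6)
Y = -6 (Y = (I*√6)² = -6)
1/((Y*(95 - 1*(-15)))*98) = 1/(-6*(95 - 1*(-15))*98) = 1/(-6*(95 + 15)*98) = 1/(-6*110*98) = 1/(-660*98) = 1/(-64680) = -1/64680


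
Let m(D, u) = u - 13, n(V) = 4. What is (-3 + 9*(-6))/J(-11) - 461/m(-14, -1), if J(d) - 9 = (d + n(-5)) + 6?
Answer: 1445/56 ≈ 25.804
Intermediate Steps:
m(D, u) = -13 + u
J(d) = 19 + d (J(d) = 9 + ((d + 4) + 6) = 9 + ((4 + d) + 6) = 9 + (10 + d) = 19 + d)
(-3 + 9*(-6))/J(-11) - 461/m(-14, -1) = (-3 + 9*(-6))/(19 - 11) - 461/(-13 - 1) = (-3 - 54)/8 - 461/(-14) = -57*1/8 - 461*(-1/14) = -57/8 + 461/14 = 1445/56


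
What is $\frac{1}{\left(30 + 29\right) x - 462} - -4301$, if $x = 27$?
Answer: $\frac{4864432}{1131} \approx 4301.0$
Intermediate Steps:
$\frac{1}{\left(30 + 29\right) x - 462} - -4301 = \frac{1}{\left(30 + 29\right) 27 - 462} - -4301 = \frac{1}{59 \cdot 27 - 462} + 4301 = \frac{1}{1593 - 462} + 4301 = \frac{1}{1131} + 4301 = \frac{4864432}{1131}$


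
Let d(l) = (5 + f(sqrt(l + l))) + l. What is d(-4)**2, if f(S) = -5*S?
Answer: (1 - 10*I*sqrt(2))**2 ≈ -199.0 - 28.284*I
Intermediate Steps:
d(l) = 5 + l - 5*sqrt(2)*sqrt(l) (d(l) = (5 - 5*sqrt(l + l)) + l = (5 - 5*sqrt(2)*sqrt(l)) + l = 5 + l - 5*sqrt(2)*sqrt(l))
d(-4)**2 = (5 - 4 - 5*sqrt(2)*sqrt(-4))**2 = (5 - 4 - 5*sqrt(2)*2*I)**2 = (5 - 4 - 10*I*sqrt(2))**2 = (1 - 10*I*sqrt(2))**2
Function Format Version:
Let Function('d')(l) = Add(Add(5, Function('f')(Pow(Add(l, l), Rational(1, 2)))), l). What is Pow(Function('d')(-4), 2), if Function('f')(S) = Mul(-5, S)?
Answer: Pow(Add(1, Mul(-10, I, Pow(2, Rational(1, 2)))), 2) ≈ Add(-199.00, Mul(-28.284, I))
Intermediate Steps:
Function('d')(l) = Add(5, l, Mul(-5, Pow(2, Rational(1, 2)), Pow(l, Rational(1, 2)))) (Function('d')(l) = Add(Add(5, Mul(-5, Pow(Add(l, l), Rational(1, 2)))), l) = Add(Add(5, Mul(-5, Pow(Mul(2, l), Rational(1, 2)))), l) = Add(Add(5, Mul(-5, Mul(Pow(2, Rational(1, 2)), Pow(l, Rational(1, 2))))), l) = Add(Add(5, Mul(-5, Pow(2, Rational(1, 2)), Pow(l, Rational(1, 2)))), l) = Add(5, l, Mul(-5, Pow(2, Rational(1, 2)), Pow(l, Rational(1, 2)))))
Pow(Function('d')(-4), 2) = Pow(Add(5, -4, Mul(-5, Pow(2, Rational(1, 2)), Pow(-4, Rational(1, 2)))), 2) = Pow(Add(5, -4, Mul(-5, Pow(2, Rational(1, 2)), Mul(2, I))), 2) = Pow(Add(5, -4, Mul(-10, I, Pow(2, Rational(1, 2)))), 2) = Pow(Add(1, Mul(-10, I, Pow(2, Rational(1, 2)))), 2)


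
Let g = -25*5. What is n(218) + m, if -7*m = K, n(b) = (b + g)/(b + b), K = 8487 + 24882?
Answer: -2078319/436 ≈ -4766.8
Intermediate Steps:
K = 33369
g = -125
n(b) = (-125 + b)/(2*b) (n(b) = (b - 125)/(b + b) = (-125 + b)/((2*b)) = (-125 + b)*(1/(2*b)) = (-125 + b)/(2*b))
m = -4767 (m = -⅐*33369 = -4767)
n(218) + m = (½)*(-125 + 218)/218 - 4767 = (½)*(1/218)*93 - 4767 = 93/436 - 4767 = -2078319/436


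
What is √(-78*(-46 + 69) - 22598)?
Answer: 2*I*√6098 ≈ 156.18*I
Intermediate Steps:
√(-78*(-46 + 69) - 22598) = √(-78*23 - 22598) = √(-1794 - 22598) = √(-24392) = 2*I*√6098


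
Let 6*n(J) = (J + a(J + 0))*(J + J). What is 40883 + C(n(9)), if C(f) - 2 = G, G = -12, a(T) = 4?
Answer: 40873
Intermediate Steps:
n(J) = J*(4 + J)/3 (n(J) = ((J + 4)*(J + J))/6 = ((4 + J)*(2*J))/6 = (2*J*(4 + J))/6 = J*(4 + J)/3)
C(f) = -10 (C(f) = 2 - 12 = -10)
40883 + C(n(9)) = 40883 - 10 = 40873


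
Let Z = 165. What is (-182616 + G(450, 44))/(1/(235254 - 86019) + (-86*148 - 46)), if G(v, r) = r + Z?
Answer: 27221508645/1906327889 ≈ 14.280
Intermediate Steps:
G(v, r) = 165 + r (G(v, r) = r + 165 = 165 + r)
(-182616 + G(450, 44))/(1/(235254 - 86019) + (-86*148 - 46)) = (-182616 + (165 + 44))/(1/(235254 - 86019) + (-86*148 - 46)) = (-182616 + 209)/(1/149235 + (-12728 - 46)) = -182407/(1/149235 - 12774) = -182407/(-1906327889/149235) = -182407*(-149235/1906327889) = 27221508645/1906327889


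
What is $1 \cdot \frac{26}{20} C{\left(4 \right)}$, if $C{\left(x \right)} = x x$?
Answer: $\frac{104}{5} \approx 20.8$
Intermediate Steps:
$C{\left(x \right)} = x^{2}$
$1 \cdot \frac{26}{20} C{\left(4 \right)} = 1 \cdot \frac{26}{20} \cdot 4^{2} = 1 \cdot 26 \cdot \frac{1}{20} \cdot 16 = 1 \cdot \frac{13}{10} \cdot 16 = \frac{13}{10} \cdot 16 = \frac{104}{5}$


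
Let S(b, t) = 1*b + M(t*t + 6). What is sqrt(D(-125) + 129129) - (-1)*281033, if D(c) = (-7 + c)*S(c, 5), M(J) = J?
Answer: 281033 + sqrt(141537) ≈ 2.8141e+5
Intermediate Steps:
S(b, t) = 6 + b + t**2 (S(b, t) = 1*b + (t*t + 6) = b + (t**2 + 6) = b + (6 + t**2) = 6 + b + t**2)
D(c) = (-7 + c)*(31 + c) (D(c) = (-7 + c)*(6 + c + 5**2) = (-7 + c)*(6 + c + 25) = (-7 + c)*(31 + c))
sqrt(D(-125) + 129129) - (-1)*281033 = sqrt((-7 - 125)*(31 - 125) + 129129) - (-1)*281033 = sqrt(-132*(-94) + 129129) - 1*(-281033) = sqrt(12408 + 129129) + 281033 = sqrt(141537) + 281033 = 281033 + sqrt(141537)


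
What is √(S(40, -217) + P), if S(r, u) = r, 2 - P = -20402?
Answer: 2*√5111 ≈ 142.98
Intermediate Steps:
P = 20404 (P = 2 - 1*(-20402) = 2 + 20402 = 20404)
√(S(40, -217) + P) = √(40 + 20404) = √20444 = 2*√5111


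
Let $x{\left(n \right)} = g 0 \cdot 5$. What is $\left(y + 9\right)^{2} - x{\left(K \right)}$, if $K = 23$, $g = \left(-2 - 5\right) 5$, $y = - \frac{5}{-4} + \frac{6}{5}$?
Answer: $\frac{52441}{400} \approx 131.1$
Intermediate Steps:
$y = \frac{49}{20}$ ($y = \left(-5\right) \left(- \frac{1}{4}\right) + 6 \cdot \frac{1}{5} = \frac{5}{4} + \frac{6}{5} = \frac{49}{20} \approx 2.45$)
$g = -35$ ($g = \left(-7\right) 5 = -35$)
$x{\left(n \right)} = 0$ ($x{\left(n \right)} = \left(-35\right) 0 \cdot 5 = 0 \cdot 5 = 0$)
$\left(y + 9\right)^{2} - x{\left(K \right)} = \left(\frac{49}{20} + 9\right)^{2} - 0 = \left(\frac{229}{20}\right)^{2} + 0 = \frac{52441}{400} + 0 = \frac{52441}{400}$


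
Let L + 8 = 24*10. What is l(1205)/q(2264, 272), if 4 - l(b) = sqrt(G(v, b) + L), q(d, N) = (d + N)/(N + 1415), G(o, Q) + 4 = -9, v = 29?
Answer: 1687/634 - 1687*sqrt(219)/2536 ≈ -7.1835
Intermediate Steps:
G(o, Q) = -13 (G(o, Q) = -4 - 9 = -13)
q(d, N) = (N + d)/(1415 + N)
L = 232 (L = -8 + 24*10 = -8 + 240 = 232)
l(b) = 4 - sqrt(219) (l(b) = 4 - sqrt(-13 + 232) = 4 - sqrt(219))
l(1205)/q(2264, 272) = (4 - sqrt(219))/(((272 + 2264)/(1415 + 272))) = (4 - sqrt(219))/((2536/1687)) = (4 - sqrt(219))/(((1/1687)*2536)) = (4 - sqrt(219))/(2536/1687) = (4 - sqrt(219))*(1687/2536) = 1687/634 - 1687*sqrt(219)/2536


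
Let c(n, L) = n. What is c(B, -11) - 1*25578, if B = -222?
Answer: -25800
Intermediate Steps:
c(B, -11) - 1*25578 = -222 - 1*25578 = -222 - 25578 = -25800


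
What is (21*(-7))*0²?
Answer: 0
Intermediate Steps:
(21*(-7))*0² = -147*0 = 0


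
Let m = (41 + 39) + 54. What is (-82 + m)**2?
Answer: 2704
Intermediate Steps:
m = 134 (m = 80 + 54 = 134)
(-82 + m)**2 = (-82 + 134)**2 = 52**2 = 2704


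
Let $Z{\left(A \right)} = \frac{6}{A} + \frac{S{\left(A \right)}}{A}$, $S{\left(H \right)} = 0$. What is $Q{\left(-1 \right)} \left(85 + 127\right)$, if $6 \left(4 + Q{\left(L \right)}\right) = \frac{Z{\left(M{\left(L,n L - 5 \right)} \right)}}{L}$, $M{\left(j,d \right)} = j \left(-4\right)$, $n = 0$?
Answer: $-901$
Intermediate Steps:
$M{\left(j,d \right)} = - 4 j$
$Z{\left(A \right)} = \frac{6}{A}$ ($Z{\left(A \right)} = \frac{6}{A} + \frac{0}{A} = \frac{6}{A} + 0 = \frac{6}{A}$)
$Q{\left(L \right)} = -4 - \frac{1}{4 L^{2}}$ ($Q{\left(L \right)} = -4 + \frac{\frac{6}{\left(-4\right) L} \frac{1}{L}}{6} = -4 + \frac{6 \left(- \frac{1}{4 L}\right) \frac{1}{L}}{6} = -4 + \frac{- \frac{3}{2 L} \frac{1}{L}}{6} = -4 + \frac{\left(- \frac{3}{2}\right) \frac{1}{L^{2}}}{6} = -4 - \frac{1}{4 L^{2}}$)
$Q{\left(-1 \right)} \left(85 + 127\right) = \left(-4 - \frac{1}{4 \cdot 1}\right) \left(85 + 127\right) = \left(-4 - \frac{1}{4}\right) 212 = \left(- \frac{17}{4}\right) 212 = -901$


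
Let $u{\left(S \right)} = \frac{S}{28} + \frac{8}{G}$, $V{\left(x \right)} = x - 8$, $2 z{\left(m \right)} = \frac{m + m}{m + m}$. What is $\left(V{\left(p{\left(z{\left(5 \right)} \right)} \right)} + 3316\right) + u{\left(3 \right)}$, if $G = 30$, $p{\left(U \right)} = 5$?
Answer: $\frac{1391617}{420} \approx 3313.4$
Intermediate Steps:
$z{\left(m \right)} = \frac{1}{2}$ ($z{\left(m \right)} = \frac{\left(m + m\right) \frac{1}{m + m}}{2} = \frac{2 m \frac{1}{2 m}}{2} = \frac{1}{2} \cdot 1 = \frac{1}{2}$)
$V{\left(x \right)} = -8 + x$
$u{\left(S \right)} = \frac{4}{15} + \frac{S}{28}$ ($u{\left(S \right)} = \frac{S}{28} + \frac{8}{30} = S \frac{1}{28} + 8 \cdot \frac{1}{30} = \frac{S}{28} + \frac{4}{15} = \frac{4}{15} + \frac{S}{28}$)
$\left(V{\left(p{\left(z{\left(5 \right)} \right)} \right)} + 3316\right) + u{\left(3 \right)} = \left(\left(-8 + 5\right) + 3316\right) + \left(\frac{4}{15} + \frac{1}{28} \cdot 3\right) = \left(-3 + 3316\right) + \left(\frac{4}{15} + \frac{3}{28}\right) = 3313 + \frac{157}{420} = \frac{1391617}{420}$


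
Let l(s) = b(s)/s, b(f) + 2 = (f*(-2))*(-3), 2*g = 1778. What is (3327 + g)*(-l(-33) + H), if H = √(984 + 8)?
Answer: -843200/33 + 16864*√62 ≈ 1.0724e+5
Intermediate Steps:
g = 889 (g = (½)*1778 = 889)
b(f) = -2 + 6*f (b(f) = -2 + (f*(-2))*(-3) = -2 - 2*f*(-3) = -2 + 6*f)
l(s) = (-2 + 6*s)/s
H = 4*√62 (H = √992 = 4*√62 ≈ 31.496)
(3327 + g)*(-l(-33) + H) = (3327 + 889)*(-(6 - 2/(-33)) + 4*√62) = 4216*(-(6 - 2*(-1/33)) + 4*√62) = 4216*(-(6 + 2/33) + 4*√62) = 4216*(-1*200/33 + 4*√62) = 4216*(-200/33 + 4*√62) = -843200/33 + 16864*√62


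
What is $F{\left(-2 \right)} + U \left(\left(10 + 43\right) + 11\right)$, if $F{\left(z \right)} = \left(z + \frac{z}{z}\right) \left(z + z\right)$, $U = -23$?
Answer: $-1468$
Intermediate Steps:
$F{\left(z \right)} = 2 z \left(1 + z\right)$ ($F{\left(z \right)} = \left(z + 1\right) 2 z = \left(1 + z\right) 2 z = 2 z \left(1 + z\right)$)
$F{\left(-2 \right)} + U \left(\left(10 + 43\right) + 11\right) = 2 \left(-2\right) \left(1 - 2\right) - 23 \left(\left(10 + 43\right) + 11\right) = 2 \left(-2\right) \left(-1\right) - 23 \left(53 + 11\right) = 4 - 1472 = -1468$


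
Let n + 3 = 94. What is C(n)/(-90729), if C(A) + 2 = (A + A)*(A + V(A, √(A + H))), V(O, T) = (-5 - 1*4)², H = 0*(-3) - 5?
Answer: -3478/10081 ≈ -0.34501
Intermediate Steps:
n = 91 (n = -3 + 94 = 91)
H = -5 (H = 0 - 5 = -5)
V(O, T) = 81 (V(O, T) = (-5 - 4)² = (-9)² = 81)
C(A) = -2 + 2*A*(81 + A) (C(A) = -2 + (A + A)*(A + 81) = -2 + (2*A)*(81 + A) = -2 + 2*A*(81 + A))
C(n)/(-90729) = (-2 + 2*91² + 162*91)/(-90729) = (-2 + 2*8281 + 14742)*(-1/90729) = (-2 + 16562 + 14742)*(-1/90729) = 31302*(-1/90729) = -3478/10081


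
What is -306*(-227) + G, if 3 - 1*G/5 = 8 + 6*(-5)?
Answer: 69587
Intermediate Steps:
G = 125 (G = 15 - 5*(8 + 6*(-5)) = 15 - 5*(8 - 30) = 15 - 5*(-22) = 15 + 110 = 125)
-306*(-227) + G = -306*(-227) + 125 = 69462 + 125 = 69587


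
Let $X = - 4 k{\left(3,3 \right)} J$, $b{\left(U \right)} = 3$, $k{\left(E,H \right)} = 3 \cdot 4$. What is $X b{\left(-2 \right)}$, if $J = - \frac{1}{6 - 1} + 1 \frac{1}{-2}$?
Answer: $\frac{504}{5} \approx 100.8$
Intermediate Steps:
$k{\left(E,H \right)} = 12$
$J = - \frac{7}{10}$ ($J = - \frac{1}{5} + 1 \left(- \frac{1}{2}\right) = \left(-1\right) \frac{1}{5} - \frac{1}{2} = - \frac{1}{5} - \frac{1}{2} = - \frac{7}{10} \approx -0.7$)
$X = \frac{168}{5}$ ($X = \left(-4\right) 12 \left(- \frac{7}{10}\right) = \left(-48\right) \left(- \frac{7}{10}\right) = \frac{168}{5} \approx 33.6$)
$X b{\left(-2 \right)} = \frac{168}{5} \cdot 3 = \frac{504}{5}$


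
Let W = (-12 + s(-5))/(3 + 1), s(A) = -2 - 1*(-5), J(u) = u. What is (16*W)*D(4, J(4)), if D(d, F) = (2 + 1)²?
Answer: -324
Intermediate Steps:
s(A) = 3 (s(A) = -2 + 5 = 3)
D(d, F) = 9 (D(d, F) = 3² = 9)
W = -9/4 (W = (-12 + 3)/(3 + 1) = -9/4 ≈ -2.2500)
(16*W)*D(4, J(4)) = (16*(-9/4))*9 = -36*9 = -324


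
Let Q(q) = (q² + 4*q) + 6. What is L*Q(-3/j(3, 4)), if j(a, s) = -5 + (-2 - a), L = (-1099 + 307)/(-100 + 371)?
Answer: -144342/6775 ≈ -21.305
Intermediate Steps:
L = -792/271 ≈ -2.9225
j(a, s) = -7 - a
Q(q) = 6 + q² + 4*q
L*Q(-3/j(3, 4)) = -792*(6 + (-3/(-7 - 1*3))² + 4*(-3/(-7 - 1*3)))/271 = -792*(6 + (-3/(-7 - 3))² + 4*(-3/(-7 - 3)))/271 = -792*(6 + (-3/(-10))² + 4*(-3/(-10)))/271 = -792*(6 + (-3*(-⅒))² + 4*(-3*(-⅒)))/271 = -792*(6 + (3/10)² + 4*(3/10))/271 = -792*(6 + 9/100 + 6/5)/271 = -792/271*729/100 = -144342/6775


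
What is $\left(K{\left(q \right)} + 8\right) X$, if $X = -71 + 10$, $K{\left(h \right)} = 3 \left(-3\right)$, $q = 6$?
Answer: $61$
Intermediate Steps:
$K{\left(h \right)} = -9$
$X = -61$
$\left(K{\left(q \right)} + 8\right) X = \left(-9 + 8\right) \left(-61\right) = \left(-1\right) \left(-61\right) = 61$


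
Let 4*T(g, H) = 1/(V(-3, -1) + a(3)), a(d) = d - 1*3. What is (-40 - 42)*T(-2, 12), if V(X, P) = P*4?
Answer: 41/8 ≈ 5.1250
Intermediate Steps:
V(X, P) = 4*P
a(d) = -3 + d (a(d) = d - 3 = -3 + d)
T(g, H) = -1/16 (T(g, H) = 1/(4*(4*(-1) + (-3 + 3))) = 1/(4*(-4 + 0)) = (1/4)/(-4) = (1/4)*(-1/4) = -1/16)
(-40 - 42)*T(-2, 12) = (-40 - 42)*(-1/16) = -82*(-1/16) = 41/8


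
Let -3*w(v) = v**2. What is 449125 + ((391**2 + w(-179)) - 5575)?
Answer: 1757252/3 ≈ 5.8575e+5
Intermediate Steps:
w(v) = -v**2/3
449125 + ((391**2 + w(-179)) - 5575) = 449125 + ((391**2 - 1/3*(-179)**2) - 5575) = 449125 + ((152881 - 1/3*32041) - 5575) = 449125 + ((152881 - 32041/3) - 5575) = 449125 + (426602/3 - 5575) = 449125 + 409877/3 = 1757252/3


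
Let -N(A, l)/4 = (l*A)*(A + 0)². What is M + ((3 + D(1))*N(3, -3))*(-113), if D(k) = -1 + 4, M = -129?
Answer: -219801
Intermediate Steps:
N(A, l) = -4*l*A³ (N(A, l) = -4*l*A*(A + 0)² = -4*A*l*A² = -4*l*A³)
D(k) = 3
M + ((3 + D(1))*N(3, -3))*(-113) = -129 + ((3 + 3)*(-4*(-3)*3³))*(-113) = -129 + (6*(-4*(-3)*27))*(-113) = -129 + (6*324)*(-113) = -129 + 1944*(-113) = -129 - 219672 = -219801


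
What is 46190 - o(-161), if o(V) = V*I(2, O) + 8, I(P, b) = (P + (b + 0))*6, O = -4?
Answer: 44250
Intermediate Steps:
I(P, b) = 6*P + 6*b (I(P, b) = (P + b)*6 = 6*P + 6*b)
o(V) = 8 - 12*V (o(V) = V*(6*2 + 6*(-4)) + 8 = V*(12 - 24) + 8 = V*(-12) + 8 = -12*V + 8 = 8 - 12*V)
46190 - o(-161) = 46190 - (8 - 12*(-161)) = 46190 - (8 + 1932) = 46190 - 1*1940 = 46190 - 1940 = 44250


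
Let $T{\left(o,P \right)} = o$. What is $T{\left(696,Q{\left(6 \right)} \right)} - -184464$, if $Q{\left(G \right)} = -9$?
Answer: $185160$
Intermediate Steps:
$T{\left(696,Q{\left(6 \right)} \right)} - -184464 = 696 - -184464 = 696 + 184464 = 185160$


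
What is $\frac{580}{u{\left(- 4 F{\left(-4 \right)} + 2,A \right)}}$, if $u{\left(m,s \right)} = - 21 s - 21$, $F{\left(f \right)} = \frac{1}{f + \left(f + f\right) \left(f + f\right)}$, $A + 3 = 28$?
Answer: $- \frac{290}{273} \approx -1.0623$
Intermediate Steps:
$A = 25$ ($A = -3 + 28 = 25$)
$F{\left(f \right)} = \frac{1}{f + 4 f^{2}}$ ($F{\left(f \right)} = \frac{1}{f + 2 f 2 f} = \frac{1}{f + 4 f^{2}}$)
$u{\left(m,s \right)} = -21 - 21 s$
$\frac{580}{u{\left(- 4 F{\left(-4 \right)} + 2,A \right)}} = \frac{580}{-21 - 525} = \frac{580}{-546} = 580 \left(- \frac{1}{546}\right) = - \frac{290}{273}$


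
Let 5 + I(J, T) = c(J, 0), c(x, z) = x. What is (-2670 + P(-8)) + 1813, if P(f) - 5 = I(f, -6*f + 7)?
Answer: -865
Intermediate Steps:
I(J, T) = -5 + J
P(f) = f (P(f) = 5 + (-5 + f) = f)
(-2670 + P(-8)) + 1813 = (-2670 - 8) + 1813 = -2678 + 1813 = -865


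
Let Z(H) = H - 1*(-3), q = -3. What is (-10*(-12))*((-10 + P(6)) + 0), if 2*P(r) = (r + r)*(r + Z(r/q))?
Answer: 3840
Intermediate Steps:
Z(H) = 3 + H (Z(H) = H + 3 = 3 + H)
P(r) = r*(3 + 2*r/3) (P(r) = ((r + r)*(r + (3 + r/(-3))))/2 = ((2*r)*(r + (3 + r*(-1/3))))/2 = ((2*r)*(r + (3 - r/3)))/2 = ((2*r)*(3 + 2*r/3))/2 = (2*r*(3 + 2*r/3))/2 = r*(3 + 2*r/3))
(-10*(-12))*((-10 + P(6)) + 0) = (-10*(-12))*((-10 + (1/3)*6*(9 + 2*6)) + 0) = 120*((-10 + (1/3)*6*(9 + 12)) + 0) = 120*((-10 + (1/3)*6*21) + 0) = 120*((-10 + 42) + 0) = 120*(32 + 0) = 120*32 = 3840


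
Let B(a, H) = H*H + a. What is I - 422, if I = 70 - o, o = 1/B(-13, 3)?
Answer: -1407/4 ≈ -351.75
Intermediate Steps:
B(a, H) = a + H² (B(a, H) = H² + a = a + H²)
o = -¼ (o = 1/(-13 + 3²) = 1/(-13 + 9) = 1/(-4) = -¼ ≈ -0.25000)
I = 281/4 (I = 70 - 1*(-¼) = 70 + ¼ = 281/4 ≈ 70.250)
I - 422 = 281/4 - 422 = -1407/4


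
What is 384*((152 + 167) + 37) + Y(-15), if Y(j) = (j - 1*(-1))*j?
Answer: 136914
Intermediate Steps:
Y(j) = j*(1 + j) (Y(j) = (j + 1)*j = (1 + j)*j = j*(1 + j))
384*((152 + 167) + 37) + Y(-15) = 384*((152 + 167) + 37) - 15*(1 - 15) = 384*(319 + 37) - 15*(-14) = 384*356 + 210 = 136704 + 210 = 136914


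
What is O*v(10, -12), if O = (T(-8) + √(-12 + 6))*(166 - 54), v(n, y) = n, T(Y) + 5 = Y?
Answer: -14560 + 1120*I*√6 ≈ -14560.0 + 2743.4*I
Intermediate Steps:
T(Y) = -5 + Y
O = -1456 + 112*I*√6 (O = ((-5 - 8) + √(-12 + 6))*(166 - 54) = (-13 + √(-6))*112 = (-13 + I*√6)*112 = -1456 + 112*I*√6 ≈ -1456.0 + 274.34*I)
O*v(10, -12) = (-1456 + 112*I*√6)*10 = -14560 + 1120*I*√6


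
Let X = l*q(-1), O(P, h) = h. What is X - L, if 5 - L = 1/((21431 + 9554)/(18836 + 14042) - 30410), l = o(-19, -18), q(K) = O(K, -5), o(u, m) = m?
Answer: 84982031697/999788995 ≈ 85.000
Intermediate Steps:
q(K) = -5
l = -18
L = 4998977853/999788995 (L = 5 - 1/((21431 + 9554)/(18836 + 14042) - 30410) = 5 - 1/(30985/32878 - 30410) = 5 - 1/(-999788995/32878) = 5 - 1*(-32878/999788995) = 5 + 32878/999788995 = 4998977853/999788995 ≈ 5.0000)
X = 90 (X = -18*(-5) = 90)
X - L = 90 - 1*4998977853/999788995 = 90 - 4998977853/999788995 = 84982031697/999788995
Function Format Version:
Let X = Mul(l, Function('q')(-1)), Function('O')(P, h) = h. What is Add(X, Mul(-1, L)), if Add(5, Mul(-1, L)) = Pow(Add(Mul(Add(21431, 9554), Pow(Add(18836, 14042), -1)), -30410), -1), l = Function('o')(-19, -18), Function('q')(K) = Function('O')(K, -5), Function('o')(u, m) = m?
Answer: Rational(84982031697, 999788995) ≈ 85.000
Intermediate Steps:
Function('q')(K) = -5
l = -18
L = Rational(4998977853, 999788995) (L = Add(5, Mul(-1, Pow(Add(Mul(Add(21431, 9554), Pow(Add(18836, 14042), -1)), -30410), -1))) = Add(5, Mul(-1, Pow(Add(Mul(30985, Pow(32878, -1)), -30410), -1))) = Add(5, Mul(-1, Pow(Add(Mul(30985, Rational(1, 32878)), -30410), -1))) = Add(5, Mul(-1, Pow(Add(Rational(30985, 32878), -30410), -1))) = Add(5, Mul(-1, Pow(Rational(-999788995, 32878), -1))) = Add(5, Mul(-1, Rational(-32878, 999788995))) = Add(5, Rational(32878, 999788995)) = Rational(4998977853, 999788995) ≈ 5.0000)
X = 90 (X = Mul(-18, -5) = 90)
Add(X, Mul(-1, L)) = Add(90, Mul(-1, Rational(4998977853, 999788995))) = Add(90, Rational(-4998977853, 999788995)) = Rational(84982031697, 999788995)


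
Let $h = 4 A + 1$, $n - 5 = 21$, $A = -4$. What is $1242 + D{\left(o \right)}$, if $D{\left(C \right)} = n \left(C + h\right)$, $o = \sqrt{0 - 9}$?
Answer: $852 + 78 i \approx 852.0 + 78.0 i$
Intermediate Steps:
$n = 26$ ($n = 5 + 21 = 26$)
$o = 3 i$ ($o = \sqrt{-9} = 3 i \approx 3.0 i$)
$h = -15$ ($h = 4 \left(-4\right) + 1 = -16 + 1 = -15$)
$D{\left(C \right)} = -390 + 26 C$ ($D{\left(C \right)} = 26 \left(C - 15\right) = 26 \left(-15 + C\right) = -390 + 26 C$)
$1242 + D{\left(o \right)} = 1242 - \left(390 - 26 \cdot 3 i\right) = 1242 - \left(390 - 78 i\right) = 852 + 78 i$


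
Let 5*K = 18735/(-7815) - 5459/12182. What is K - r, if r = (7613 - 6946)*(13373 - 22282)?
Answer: 188573678995873/31734110 ≈ 5.9423e+6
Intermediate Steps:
r = -5942303 (r = 667*(-8909) = -5942303)
K = -18059457/31734110 (K = (18735/(-7815) - 5459/12182)/5 = (18735*(-1/7815) - 5459*1/12182)/5 = (-1249/521 - 5459/12182)/5 = (⅕)*(-18059457/6346822) = -18059457/31734110 ≈ -0.56909)
K - r = -18059457/31734110 - 1*(-5942303) = -18059457/31734110 + 5942303 = 188573678995873/31734110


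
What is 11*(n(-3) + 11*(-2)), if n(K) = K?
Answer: -275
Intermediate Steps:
11*(n(-3) + 11*(-2)) = 11*(-3 + 11*(-2)) = 11*(-3 - 22) = 11*(-25) = -275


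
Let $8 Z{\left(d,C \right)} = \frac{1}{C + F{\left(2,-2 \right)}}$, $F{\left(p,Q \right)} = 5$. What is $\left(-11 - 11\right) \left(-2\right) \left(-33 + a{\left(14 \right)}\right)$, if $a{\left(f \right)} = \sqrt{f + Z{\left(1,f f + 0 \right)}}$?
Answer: $-1452 + \frac{11 \sqrt{9050226}}{201} \approx -1287.4$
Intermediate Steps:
$Z{\left(d,C \right)} = \frac{1}{8 \left(5 + C\right)}$ ($Z{\left(d,C \right)} = \frac{1}{8 \left(C + 5\right)} = \frac{1}{8 \left(5 + C\right)}$)
$a{\left(f \right)} = \sqrt{f + \frac{1}{8 \left(5 + f^{2}\right)}}$ ($a{\left(f \right)} = \sqrt{f + \frac{1}{8 \left(5 + \left(f f + 0\right)\right)}} = \sqrt{f + \frac{1}{8 \left(5 + \left(f^{2} + 0\right)\right)}} = \sqrt{f + \frac{1}{8 \left(5 + f^{2}\right)}}$)
$\left(-11 - 11\right) \left(-2\right) \left(-33 + a{\left(14 \right)}\right) = \left(-11 - 11\right) \left(-2\right) \left(-33 + \frac{\sqrt{2} \sqrt{\frac{1}{5 + 14^{2}} + 8 \cdot 14}}{4}\right) = \left(-22\right) \left(-2\right) \left(-33 + \frac{\sqrt{2} \sqrt{\frac{1}{5 + 196} + 112}}{4}\right) = 44 \left(-33 + \frac{\sqrt{2} \sqrt{\frac{1}{201} + 112}}{4}\right) = 44 \left(-33 + \frac{\sqrt{2} \sqrt{\frac{22513}{201}}}{4}\right) = 44 \left(-33 + \frac{\sqrt{2} \frac{\sqrt{4525113}}{201}}{4}\right) = 44 \left(-33 + \frac{\sqrt{9050226}}{804}\right) = -1452 + \frac{11 \sqrt{9050226}}{201}$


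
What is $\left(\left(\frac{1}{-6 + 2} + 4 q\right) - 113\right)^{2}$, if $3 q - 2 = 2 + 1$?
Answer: $\frac{1635841}{144} \approx 11360.0$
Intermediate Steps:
$q = \frac{5}{3}$ ($q = \frac{2}{3} + \frac{2 + 1}{3} = \frac{2}{3} + \frac{1}{3} \cdot 3 = \frac{2}{3} + 1 = \frac{5}{3} \approx 1.6667$)
$\left(\left(\frac{1}{-6 + 2} + 4 q\right) - 113\right)^{2} = \left(\left(\frac{1}{-6 + 2} + 4 \cdot \frac{5}{3}\right) - 113\right)^{2} = \left(\left(\frac{1}{-4} + \frac{20}{3}\right) - 113\right)^{2} = \left(\left(- \frac{1}{4} + \frac{20}{3}\right) - 113\right)^{2} = \left(\frac{77}{12} - 113\right)^{2} = \left(- \frac{1279}{12}\right)^{2} = \frac{1635841}{144}$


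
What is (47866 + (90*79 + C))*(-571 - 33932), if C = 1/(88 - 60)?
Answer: -7587352641/4 ≈ -1.8968e+9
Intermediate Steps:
C = 1/28 ≈ 0.035714
(47866 + (90*79 + C))*(-571 - 33932) = (47866 + (90*79 + 1/28))*(-571 - 33932) = (47866 + (7110 + 1/28))*(-34503) = (47866 + 199081/28)*(-34503) = (1539329/28)*(-34503) = -7587352641/4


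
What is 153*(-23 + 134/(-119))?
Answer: -25839/7 ≈ -3691.3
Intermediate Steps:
153*(-23 + 134/(-119)) = 153*(-23 + 134*(-1/119)) = 153*(-23 - 134/119) = 153*(-2871/119) = -25839/7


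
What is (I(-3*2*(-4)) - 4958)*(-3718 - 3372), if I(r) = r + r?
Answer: 34811900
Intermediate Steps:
I(r) = 2*r
(I(-3*2*(-4)) - 4958)*(-3718 - 3372) = (2*(-3*2*(-4)) - 4958)*(-3718 - 3372) = (2*(-6*(-4)) - 4958)*(-7090) = (2*24 - 4958)*(-7090) = (48 - 4958)*(-7090) = -4910*(-7090) = 34811900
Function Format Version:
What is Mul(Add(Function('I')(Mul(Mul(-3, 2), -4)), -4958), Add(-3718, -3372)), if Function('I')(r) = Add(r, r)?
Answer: 34811900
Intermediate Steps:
Function('I')(r) = Mul(2, r)
Mul(Add(Function('I')(Mul(Mul(-3, 2), -4)), -4958), Add(-3718, -3372)) = Mul(Add(Mul(2, Mul(Mul(-3, 2), -4)), -4958), Add(-3718, -3372)) = Mul(Add(Mul(2, Mul(-6, -4)), -4958), -7090) = Mul(Add(Mul(2, 24), -4958), -7090) = Mul(Add(48, -4958), -7090) = Mul(-4910, -7090) = 34811900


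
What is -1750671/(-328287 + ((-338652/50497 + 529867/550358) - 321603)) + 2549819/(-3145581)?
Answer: 106990353134209554568943/56814007857368002797717 ≈ 1.8832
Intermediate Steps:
-1750671/(-328287 + ((-338652/50497 + 529867/550358) - 321603)) + 2549819/(-3145581) = -1750671/(-328287 + ((-338652*1/50497 + 529867*(1/550358)) - 321603)) + 2549819*(-1/3145581) = -1750671/(-328287 + ((-338652/50497 + 529867/550358) - 321603)) - 2549819/3145581 = -1750671/(-328287 + (-159623143517/27791427926 - 321603)) - 2549819/3145581 = -1750671/(-328287 - 8937966218428895/27791427926) - 2549819/3145581 = -1750671/(-18061530717971657/27791427926) - 2549819/3145581 = -1750671*(-27791427926/18061530717971657) - 2549819/3145581 = 48653646918638346/18061530717971657 - 2549819/3145581 = 106990353134209554568943/56814007857368002797717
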